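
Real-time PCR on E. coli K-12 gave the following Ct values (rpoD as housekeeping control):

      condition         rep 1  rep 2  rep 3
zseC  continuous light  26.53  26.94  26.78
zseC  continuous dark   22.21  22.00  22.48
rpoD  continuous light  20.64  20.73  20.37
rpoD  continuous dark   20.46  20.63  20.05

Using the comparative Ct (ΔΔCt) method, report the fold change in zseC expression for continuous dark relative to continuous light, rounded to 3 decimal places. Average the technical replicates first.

Mean Ct: zseC continuous light 26.750; zseC continuous dark 22.230; rpoD continuous light 20.580; rpoD continuous dark 20.380
ΔCt(continuous light) = 26.750 − 20.580 = 6.170
ΔCt(continuous dark) = 22.230 − 20.380 = 1.850
ΔΔCt = 1.850 − 6.170 = -4.320
Fold change = 2^(−(-4.320)) = 2^4.320 = 19.9733

19.973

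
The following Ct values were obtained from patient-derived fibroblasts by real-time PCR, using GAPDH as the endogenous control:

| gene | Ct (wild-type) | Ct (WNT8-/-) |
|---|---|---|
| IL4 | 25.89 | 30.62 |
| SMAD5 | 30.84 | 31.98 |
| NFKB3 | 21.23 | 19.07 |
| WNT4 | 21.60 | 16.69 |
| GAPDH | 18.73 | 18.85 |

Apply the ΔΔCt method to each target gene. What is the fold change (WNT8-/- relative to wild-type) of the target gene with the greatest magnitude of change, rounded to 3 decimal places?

IL4: ΔΔCt = (30.62−18.85) − (25.89−18.73) = 11.77 − 7.16 = 4.61; fold change = 2^-4.61 = 0.041
SMAD5: ΔΔCt = (31.98−18.85) − (30.84−18.73) = 13.13 − 12.11 = 1.02; fold change = 2^-1.02 = 0.493
NFKB3: ΔΔCt = (19.07−18.85) − (21.23−18.73) = 0.22 − 2.50 = -2.28; fold change = 2^2.28 = 4.857
WNT4: ΔΔCt = (16.69−18.85) − (21.60−18.73) = -2.16 − 2.87 = -5.03; fold change = 2^5.03 = 32.672
WNT4 has the largest |ΔΔCt| = 5.03.

32.672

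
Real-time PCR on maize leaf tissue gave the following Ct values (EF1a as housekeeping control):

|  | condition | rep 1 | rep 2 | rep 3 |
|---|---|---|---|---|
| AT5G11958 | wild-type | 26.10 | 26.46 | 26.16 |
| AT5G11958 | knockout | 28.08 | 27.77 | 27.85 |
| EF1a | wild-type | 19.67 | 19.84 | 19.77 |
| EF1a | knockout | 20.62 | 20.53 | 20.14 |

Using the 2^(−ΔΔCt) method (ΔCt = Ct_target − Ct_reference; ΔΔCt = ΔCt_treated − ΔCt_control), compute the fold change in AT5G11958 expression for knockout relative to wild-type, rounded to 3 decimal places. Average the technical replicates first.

Mean Ct: AT5G11958 wild-type 26.240; AT5G11958 knockout 27.900; EF1a wild-type 19.760; EF1a knockout 20.430
ΔCt(wild-type) = 26.240 − 19.760 = 6.480
ΔCt(knockout) = 27.900 − 20.430 = 7.470
ΔΔCt = 7.470 − 6.480 = 0.990
Fold change = 2^(−0.990) = 0.5035

0.503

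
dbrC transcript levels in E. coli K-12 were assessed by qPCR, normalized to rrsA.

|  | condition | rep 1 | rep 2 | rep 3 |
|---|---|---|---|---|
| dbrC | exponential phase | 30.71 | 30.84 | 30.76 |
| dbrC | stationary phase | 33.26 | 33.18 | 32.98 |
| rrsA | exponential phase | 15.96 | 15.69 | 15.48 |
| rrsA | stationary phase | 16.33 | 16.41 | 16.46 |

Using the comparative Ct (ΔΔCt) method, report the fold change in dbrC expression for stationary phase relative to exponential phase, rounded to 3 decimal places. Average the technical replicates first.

0.312

Mean Ct: dbrC exponential phase 30.770; dbrC stationary phase 33.140; rrsA exponential phase 15.710; rrsA stationary phase 16.400
ΔCt(exponential phase) = 30.770 − 15.710 = 15.060
ΔCt(stationary phase) = 33.140 − 16.400 = 16.740
ΔΔCt = 16.740 − 15.060 = 1.680
Fold change = 2^(−1.680) = 0.3121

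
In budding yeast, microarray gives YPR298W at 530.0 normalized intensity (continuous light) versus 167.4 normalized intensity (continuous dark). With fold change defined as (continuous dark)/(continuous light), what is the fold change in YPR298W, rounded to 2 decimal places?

0.32

Fold change = 167.4 / 530.0 = 0.316
YPR298W is downregulated.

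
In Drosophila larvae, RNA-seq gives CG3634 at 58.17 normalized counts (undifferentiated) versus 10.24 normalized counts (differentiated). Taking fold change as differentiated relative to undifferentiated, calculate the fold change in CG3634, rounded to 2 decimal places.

Fold change = 10.24 / 58.17 = 0.176
CG3634 is downregulated.

0.18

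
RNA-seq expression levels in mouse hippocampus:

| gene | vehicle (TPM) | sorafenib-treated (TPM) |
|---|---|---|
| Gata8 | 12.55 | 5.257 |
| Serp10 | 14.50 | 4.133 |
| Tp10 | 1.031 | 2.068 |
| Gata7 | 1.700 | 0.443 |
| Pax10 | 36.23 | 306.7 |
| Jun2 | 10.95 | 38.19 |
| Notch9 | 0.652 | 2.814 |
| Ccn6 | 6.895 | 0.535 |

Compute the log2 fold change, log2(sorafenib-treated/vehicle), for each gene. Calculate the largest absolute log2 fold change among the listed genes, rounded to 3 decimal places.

log2(5.257/12.55) = -1.255  (Gata8)
log2(4.133/14.50) = -1.811  (Serp10)
log2(2.068/1.031) = 1.004  (Tp10)
log2(0.443/1.700) = -1.940  (Gata7)
log2(306.7/36.23) = 3.082  (Pax10)
log2(38.19/10.95) = 1.802  (Jun2)
log2(2.814/0.652) = 2.110  (Notch9)
log2(0.535/6.895) = -3.688  (Ccn6)
The largest magnitude belongs to Ccn6.

3.688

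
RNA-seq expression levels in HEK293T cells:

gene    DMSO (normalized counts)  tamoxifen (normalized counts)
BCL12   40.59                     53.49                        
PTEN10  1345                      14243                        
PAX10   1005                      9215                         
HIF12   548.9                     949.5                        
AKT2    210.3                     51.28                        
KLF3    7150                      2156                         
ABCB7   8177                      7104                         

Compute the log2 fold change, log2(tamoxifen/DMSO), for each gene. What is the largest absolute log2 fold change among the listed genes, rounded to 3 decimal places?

3.405

log2(53.49/40.59) = 0.398  (BCL12)
log2(14243/1345) = 3.405  (PTEN10)
log2(9215/1005) = 3.197  (PAX10)
log2(949.5/548.9) = 0.791  (HIF12)
log2(51.28/210.3) = -2.036  (AKT2)
log2(2156/7150) = -1.730  (KLF3)
log2(7104/8177) = -0.203  (ABCB7)
The largest magnitude belongs to PTEN10.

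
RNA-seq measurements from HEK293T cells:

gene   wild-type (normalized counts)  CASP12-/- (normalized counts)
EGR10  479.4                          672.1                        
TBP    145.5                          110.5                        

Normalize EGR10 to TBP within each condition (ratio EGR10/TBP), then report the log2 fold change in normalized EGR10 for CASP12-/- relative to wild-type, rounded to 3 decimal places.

EGR10/TBP (wild-type) = 479.4 / 145.5 = 3.2948
EGR10/TBP (CASP12-/-) = 672.1 / 110.5 = 6.0824
Fold change = 6.0824 / 3.2948 = 1.8460
log2(1.8460) = 0.8844

0.884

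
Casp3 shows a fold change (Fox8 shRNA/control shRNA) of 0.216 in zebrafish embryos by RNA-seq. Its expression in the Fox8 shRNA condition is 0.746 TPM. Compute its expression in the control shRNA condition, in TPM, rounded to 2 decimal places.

control shRNA expression = 0.746 / 0.216 = 3.45

3.45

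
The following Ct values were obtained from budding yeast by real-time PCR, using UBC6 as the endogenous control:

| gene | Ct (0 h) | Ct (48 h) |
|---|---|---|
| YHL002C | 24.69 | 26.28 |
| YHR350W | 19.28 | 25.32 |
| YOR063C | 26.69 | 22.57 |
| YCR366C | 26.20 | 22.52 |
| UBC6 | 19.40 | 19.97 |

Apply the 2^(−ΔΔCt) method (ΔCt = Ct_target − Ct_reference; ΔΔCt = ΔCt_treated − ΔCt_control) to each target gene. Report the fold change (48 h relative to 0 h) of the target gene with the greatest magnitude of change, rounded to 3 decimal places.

0.023

YHL002C: ΔΔCt = (26.28−19.97) − (24.69−19.40) = 6.31 − 5.29 = 1.02; fold change = 2^-1.02 = 0.493
YHR350W: ΔΔCt = (25.32−19.97) − (19.28−19.40) = 5.35 − (-0.12) = 5.47; fold change = 2^-5.47 = 0.023
YOR063C: ΔΔCt = (22.57−19.97) − (26.69−19.40) = 2.60 − 7.29 = -4.69; fold change = 2^4.69 = 25.813
YCR366C: ΔΔCt = (22.52−19.97) − (26.20−19.40) = 2.55 − 6.80 = -4.25; fold change = 2^4.25 = 19.027
YHR350W has the largest |ΔΔCt| = 5.47.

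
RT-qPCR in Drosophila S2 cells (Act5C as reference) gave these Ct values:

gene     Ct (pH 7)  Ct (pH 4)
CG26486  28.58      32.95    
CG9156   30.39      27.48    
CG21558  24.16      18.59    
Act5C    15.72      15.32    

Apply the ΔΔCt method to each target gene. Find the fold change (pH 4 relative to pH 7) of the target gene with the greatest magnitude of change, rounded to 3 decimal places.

CG26486: ΔΔCt = (32.95−15.32) − (28.58−15.72) = 17.63 − 12.86 = 4.77; fold change = 2^-4.77 = 0.037
CG9156: ΔΔCt = (27.48−15.32) − (30.39−15.72) = 12.16 − 14.67 = -2.51; fold change = 2^2.51 = 5.696
CG21558: ΔΔCt = (18.59−15.32) − (24.16−15.72) = 3.27 − 8.44 = -5.17; fold change = 2^5.17 = 36.002
CG21558 has the largest |ΔΔCt| = 5.17.

36.002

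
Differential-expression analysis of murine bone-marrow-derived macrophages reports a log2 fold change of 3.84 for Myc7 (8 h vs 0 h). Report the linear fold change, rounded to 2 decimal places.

Fold change = 2^(3.84) = 14.320

14.32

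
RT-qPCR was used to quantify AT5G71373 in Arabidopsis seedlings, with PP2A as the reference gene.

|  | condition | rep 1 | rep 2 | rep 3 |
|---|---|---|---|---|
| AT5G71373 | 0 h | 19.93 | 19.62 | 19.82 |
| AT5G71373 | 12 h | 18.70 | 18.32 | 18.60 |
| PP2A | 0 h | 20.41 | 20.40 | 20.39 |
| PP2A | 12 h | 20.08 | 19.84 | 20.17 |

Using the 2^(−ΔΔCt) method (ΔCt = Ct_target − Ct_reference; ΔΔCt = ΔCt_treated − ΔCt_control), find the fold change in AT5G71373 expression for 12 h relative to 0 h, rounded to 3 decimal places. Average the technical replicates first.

Mean Ct: AT5G71373 0 h 19.790; AT5G71373 12 h 18.540; PP2A 0 h 20.400; PP2A 12 h 20.030
ΔCt(0 h) = 19.790 − 20.400 = -0.610
ΔCt(12 h) = 18.540 − 20.030 = -1.490
ΔΔCt = -1.490 − (-0.610) = -0.880
Fold change = 2^(−(-0.880)) = 2^0.880 = 1.8404

1.840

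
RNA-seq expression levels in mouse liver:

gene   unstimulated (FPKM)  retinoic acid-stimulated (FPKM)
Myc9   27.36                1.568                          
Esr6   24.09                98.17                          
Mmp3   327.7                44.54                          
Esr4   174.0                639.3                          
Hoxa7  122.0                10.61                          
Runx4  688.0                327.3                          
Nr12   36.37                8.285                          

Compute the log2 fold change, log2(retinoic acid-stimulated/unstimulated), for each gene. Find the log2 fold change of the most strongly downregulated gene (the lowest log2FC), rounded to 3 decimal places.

log2(1.568/27.36) = -4.125  (Myc9)
log2(98.17/24.09) = 2.027  (Esr6)
log2(44.54/327.7) = -2.879  (Mmp3)
log2(639.3/174.0) = 1.877  (Esr4)
log2(10.61/122.0) = -3.523  (Hoxa7)
log2(327.3/688.0) = -1.072  (Runx4)
log2(8.285/36.37) = -2.134  (Nr12)
Myc9 is most strongly downregulated.

-4.125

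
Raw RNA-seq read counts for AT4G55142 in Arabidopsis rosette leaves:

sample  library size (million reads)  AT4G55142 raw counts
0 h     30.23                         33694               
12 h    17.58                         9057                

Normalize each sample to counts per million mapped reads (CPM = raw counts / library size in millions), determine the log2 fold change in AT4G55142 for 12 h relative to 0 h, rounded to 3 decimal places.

-1.113

CPM(0 h) = 33694 / 30.23 = 1114.5882
CPM(12 h) = 9057 / 17.58 = 515.1877
Fold change = 515.1877 / 1114.5882 = 0.46222
log2(0.46222) = -1.1133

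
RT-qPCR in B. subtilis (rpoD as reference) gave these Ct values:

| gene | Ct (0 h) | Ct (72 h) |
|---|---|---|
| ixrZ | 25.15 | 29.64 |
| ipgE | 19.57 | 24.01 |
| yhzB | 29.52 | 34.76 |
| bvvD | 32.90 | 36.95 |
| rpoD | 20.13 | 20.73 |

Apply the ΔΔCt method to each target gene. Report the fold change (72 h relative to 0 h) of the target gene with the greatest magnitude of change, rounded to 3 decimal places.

0.040

ixrZ: ΔΔCt = (29.64−20.73) − (25.15−20.13) = 8.91 − 5.02 = 3.89; fold change = 2^-3.89 = 0.067
ipgE: ΔΔCt = (24.01−20.73) − (19.57−20.13) = 3.28 − (-0.56) = 3.84; fold change = 2^-3.84 = 0.070
yhzB: ΔΔCt = (34.76−20.73) − (29.52−20.13) = 14.03 − 9.39 = 4.64; fold change = 2^-4.64 = 0.040
bvvD: ΔΔCt = (36.95−20.73) − (32.90−20.13) = 16.22 − 12.77 = 3.45; fold change = 2^-3.45 = 0.092
yhzB has the largest |ΔΔCt| = 4.64.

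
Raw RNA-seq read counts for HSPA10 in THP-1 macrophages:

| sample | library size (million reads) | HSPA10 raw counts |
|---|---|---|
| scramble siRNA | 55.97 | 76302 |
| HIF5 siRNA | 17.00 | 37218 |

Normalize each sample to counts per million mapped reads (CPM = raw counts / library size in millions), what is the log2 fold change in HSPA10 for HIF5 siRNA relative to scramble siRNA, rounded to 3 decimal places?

0.683

CPM(scramble siRNA) = 76302 / 55.97 = 1363.2660
CPM(HIF5 siRNA) = 37218 / 17.00 = 2189.2941
Fold change = 2189.2941 / 1363.2660 = 1.60592
log2(1.60592) = 0.6834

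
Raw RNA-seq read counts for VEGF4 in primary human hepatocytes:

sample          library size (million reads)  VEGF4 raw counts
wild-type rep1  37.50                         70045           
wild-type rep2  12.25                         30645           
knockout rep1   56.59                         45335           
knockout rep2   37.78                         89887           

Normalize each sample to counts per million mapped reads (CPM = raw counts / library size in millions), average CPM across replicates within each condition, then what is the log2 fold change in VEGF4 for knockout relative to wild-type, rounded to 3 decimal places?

CPM(wild-type rep1) = 70045 / 37.50 = 1867.8667
CPM(wild-type rep2) = 30645 / 12.25 = 2501.6327
CPM(knockout rep1) = 45335 / 56.59 = 801.1133
CPM(knockout rep2) = 89887 / 37.78 = 2379.2218
mean CPM(wild-type) = 2184.7497; mean CPM(knockout) = 1590.1675
Fold change = 1590.1675 / 2184.7497 = 0.72785
log2(0.72785) = -0.4583

-0.458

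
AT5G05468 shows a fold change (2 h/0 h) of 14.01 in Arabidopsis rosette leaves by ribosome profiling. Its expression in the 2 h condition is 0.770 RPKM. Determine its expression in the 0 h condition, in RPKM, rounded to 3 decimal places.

0.055

0 h expression = 0.770 / 14.01 = 0.055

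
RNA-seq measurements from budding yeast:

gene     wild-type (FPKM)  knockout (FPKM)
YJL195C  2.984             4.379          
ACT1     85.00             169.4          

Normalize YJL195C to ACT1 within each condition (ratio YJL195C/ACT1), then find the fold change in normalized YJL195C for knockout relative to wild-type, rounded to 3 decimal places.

0.736

YJL195C/ACT1 (wild-type) = 2.984 / 85.00 = 0.035106
YJL195C/ACT1 (knockout) = 4.379 / 169.4 = 0.02585
Fold change = 0.02585 / 0.035106 = 0.7363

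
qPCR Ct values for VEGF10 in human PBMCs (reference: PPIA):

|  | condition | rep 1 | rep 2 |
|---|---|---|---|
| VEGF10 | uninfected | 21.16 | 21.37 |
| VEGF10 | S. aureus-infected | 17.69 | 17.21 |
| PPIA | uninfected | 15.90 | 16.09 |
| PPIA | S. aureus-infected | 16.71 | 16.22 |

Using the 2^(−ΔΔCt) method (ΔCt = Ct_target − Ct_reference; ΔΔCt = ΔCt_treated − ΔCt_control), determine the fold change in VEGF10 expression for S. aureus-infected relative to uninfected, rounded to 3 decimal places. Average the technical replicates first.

19.495

Mean Ct: VEGF10 uninfected 21.265; VEGF10 S. aureus-infected 17.450; PPIA uninfected 15.995; PPIA S. aureus-infected 16.465
ΔCt(uninfected) = 21.265 − 15.995 = 5.270
ΔCt(S. aureus-infected) = 17.450 − 16.465 = 0.985
ΔΔCt = 0.985 − 5.270 = -4.285
Fold change = 2^(−(-4.285)) = 2^4.285 = 19.4946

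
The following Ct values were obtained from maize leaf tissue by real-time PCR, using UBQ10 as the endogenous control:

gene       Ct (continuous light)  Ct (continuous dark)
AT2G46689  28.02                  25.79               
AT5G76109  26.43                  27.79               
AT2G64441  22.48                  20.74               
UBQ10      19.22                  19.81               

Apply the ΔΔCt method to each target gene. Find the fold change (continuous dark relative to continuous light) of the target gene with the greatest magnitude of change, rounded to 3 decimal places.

AT2G46689: ΔΔCt = (25.79−19.81) − (28.02−19.22) = 5.98 − 8.80 = -2.82; fold change = 2^2.82 = 7.062
AT5G76109: ΔΔCt = (27.79−19.81) − (26.43−19.22) = 7.98 − 7.21 = 0.77; fold change = 2^-0.77 = 0.586
AT2G64441: ΔΔCt = (20.74−19.81) − (22.48−19.22) = 0.93 − 3.26 = -2.33; fold change = 2^2.33 = 5.028
AT2G46689 has the largest |ΔΔCt| = 2.82.

7.062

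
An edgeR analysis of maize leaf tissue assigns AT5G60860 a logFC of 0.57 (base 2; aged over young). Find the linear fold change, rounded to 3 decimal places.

Fold change = 2^(0.57) = 1.4845

1.485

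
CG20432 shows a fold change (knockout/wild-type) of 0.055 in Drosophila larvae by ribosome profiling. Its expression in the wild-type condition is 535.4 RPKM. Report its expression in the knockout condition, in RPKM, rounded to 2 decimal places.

29.45

knockout expression = 535.4 × 0.055 = 29.45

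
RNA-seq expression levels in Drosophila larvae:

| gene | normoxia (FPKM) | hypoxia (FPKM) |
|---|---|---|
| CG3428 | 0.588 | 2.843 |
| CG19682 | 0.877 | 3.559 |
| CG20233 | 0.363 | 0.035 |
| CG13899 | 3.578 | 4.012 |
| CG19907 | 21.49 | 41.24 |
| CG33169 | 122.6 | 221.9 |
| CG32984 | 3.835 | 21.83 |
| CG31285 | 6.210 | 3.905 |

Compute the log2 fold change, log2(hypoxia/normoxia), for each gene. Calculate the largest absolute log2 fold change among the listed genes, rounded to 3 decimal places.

log2(2.843/0.588) = 2.274  (CG3428)
log2(3.559/0.877) = 2.021  (CG19682)
log2(0.035/0.363) = -3.375  (CG20233)
log2(4.012/3.578) = 0.165  (CG13899)
log2(41.24/21.49) = 0.940  (CG19907)
log2(221.9/122.6) = 0.856  (CG33169)
log2(21.83/3.835) = 2.509  (CG32984)
log2(3.905/6.210) = -0.669  (CG31285)
The largest magnitude belongs to CG20233.

3.375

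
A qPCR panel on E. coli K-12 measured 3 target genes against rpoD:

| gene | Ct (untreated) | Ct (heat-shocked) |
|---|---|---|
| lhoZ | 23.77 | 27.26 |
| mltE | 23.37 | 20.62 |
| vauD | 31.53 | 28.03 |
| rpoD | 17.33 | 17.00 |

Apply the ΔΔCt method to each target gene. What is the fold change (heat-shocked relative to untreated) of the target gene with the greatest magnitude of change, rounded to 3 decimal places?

lhoZ: ΔΔCt = (27.26−17.00) − (23.77−17.33) = 10.26 − 6.44 = 3.82; fold change = 2^-3.82 = 0.071
mltE: ΔΔCt = (20.62−17.00) − (23.37−17.33) = 3.62 − 6.04 = -2.42; fold change = 2^2.42 = 5.352
vauD: ΔΔCt = (28.03−17.00) − (31.53−17.33) = 11.03 − 14.20 = -3.17; fold change = 2^3.17 = 9.000
lhoZ has the largest |ΔΔCt| = 3.82.

0.071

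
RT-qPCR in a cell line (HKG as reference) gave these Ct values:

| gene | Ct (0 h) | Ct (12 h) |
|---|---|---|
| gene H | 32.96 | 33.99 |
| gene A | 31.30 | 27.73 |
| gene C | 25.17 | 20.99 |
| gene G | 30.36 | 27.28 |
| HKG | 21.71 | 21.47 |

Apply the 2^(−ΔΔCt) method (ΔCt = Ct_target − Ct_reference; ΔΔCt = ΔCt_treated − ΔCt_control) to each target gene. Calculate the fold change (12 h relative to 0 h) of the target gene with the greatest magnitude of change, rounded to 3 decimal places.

15.348

gene H: ΔΔCt = (33.99−21.47) − (32.96−21.71) = 12.52 − 11.25 = 1.27; fold change = 2^-1.27 = 0.415
gene A: ΔΔCt = (27.73−21.47) − (31.30−21.71) = 6.26 − 9.59 = -3.33; fold change = 2^3.33 = 10.056
gene C: ΔΔCt = (20.99−21.47) − (25.17−21.71) = -0.48 − 3.46 = -3.94; fold change = 2^3.94 = 15.348
gene G: ΔΔCt = (27.28−21.47) − (30.36−21.71) = 5.81 − 8.65 = -2.84; fold change = 2^2.84 = 7.160
gene C has the largest |ΔΔCt| = 3.94.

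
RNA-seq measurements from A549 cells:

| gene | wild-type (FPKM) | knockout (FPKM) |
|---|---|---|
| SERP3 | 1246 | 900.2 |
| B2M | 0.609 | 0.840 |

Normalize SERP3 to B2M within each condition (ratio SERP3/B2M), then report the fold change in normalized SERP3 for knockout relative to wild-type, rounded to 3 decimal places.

0.524

SERP3/B2M (wild-type) = 1246 / 0.609 = 2046
SERP3/B2M (knockout) = 900.2 / 0.840 = 1071.7
Fold change = 1071.7 / 2046 = 0.5238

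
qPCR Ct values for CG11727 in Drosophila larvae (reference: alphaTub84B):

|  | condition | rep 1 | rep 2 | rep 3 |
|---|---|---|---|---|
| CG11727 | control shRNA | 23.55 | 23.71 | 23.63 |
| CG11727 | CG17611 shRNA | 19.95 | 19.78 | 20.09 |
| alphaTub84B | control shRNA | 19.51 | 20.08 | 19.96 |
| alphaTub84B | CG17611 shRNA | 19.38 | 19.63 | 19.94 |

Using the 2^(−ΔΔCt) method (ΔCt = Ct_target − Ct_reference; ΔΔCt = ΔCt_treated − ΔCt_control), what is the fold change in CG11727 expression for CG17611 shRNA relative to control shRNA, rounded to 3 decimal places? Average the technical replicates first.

Mean Ct: CG11727 control shRNA 23.630; CG11727 CG17611 shRNA 19.940; alphaTub84B control shRNA 19.850; alphaTub84B CG17611 shRNA 19.650
ΔCt(control shRNA) = 23.630 − 19.850 = 3.780
ΔCt(CG17611 shRNA) = 19.940 − 19.650 = 0.290
ΔΔCt = 0.290 − 3.780 = -3.490
Fold change = 2^(−(-3.490)) = 2^3.490 = 11.2356

11.236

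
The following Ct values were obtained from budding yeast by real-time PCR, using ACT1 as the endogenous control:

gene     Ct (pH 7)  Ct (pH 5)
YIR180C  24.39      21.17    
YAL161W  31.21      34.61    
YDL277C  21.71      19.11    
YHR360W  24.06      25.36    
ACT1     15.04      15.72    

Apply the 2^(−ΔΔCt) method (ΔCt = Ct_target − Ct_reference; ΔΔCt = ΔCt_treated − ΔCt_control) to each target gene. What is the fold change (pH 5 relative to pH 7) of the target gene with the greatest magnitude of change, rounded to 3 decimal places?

14.929

YIR180C: ΔΔCt = (21.17−15.72) − (24.39−15.04) = 5.45 − 9.35 = -3.90; fold change = 2^3.90 = 14.929
YAL161W: ΔΔCt = (34.61−15.72) − (31.21−15.04) = 18.89 − 16.17 = 2.72; fold change = 2^-2.72 = 0.152
YDL277C: ΔΔCt = (19.11−15.72) − (21.71−15.04) = 3.39 − 6.67 = -3.28; fold change = 2^3.28 = 9.714
YHR360W: ΔΔCt = (25.36−15.72) − (24.06−15.04) = 9.64 − 9.02 = 0.62; fold change = 2^-0.62 = 0.651
YIR180C has the largest |ΔΔCt| = 3.90.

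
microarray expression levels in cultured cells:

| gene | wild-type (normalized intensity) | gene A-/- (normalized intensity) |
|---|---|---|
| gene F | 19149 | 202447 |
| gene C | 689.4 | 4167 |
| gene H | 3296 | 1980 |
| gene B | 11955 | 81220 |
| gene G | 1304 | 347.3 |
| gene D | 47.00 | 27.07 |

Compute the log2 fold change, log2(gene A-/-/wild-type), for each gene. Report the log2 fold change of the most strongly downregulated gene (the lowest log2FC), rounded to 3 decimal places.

-1.909

log2(202447/19149) = 3.402  (gene F)
log2(4167/689.4) = 2.596  (gene C)
log2(1980/3296) = -0.735  (gene H)
log2(81220/11955) = 2.764  (gene B)
log2(347.3/1304) = -1.909  (gene G)
log2(27.07/47.00) = -0.796  (gene D)
gene G is most strongly downregulated.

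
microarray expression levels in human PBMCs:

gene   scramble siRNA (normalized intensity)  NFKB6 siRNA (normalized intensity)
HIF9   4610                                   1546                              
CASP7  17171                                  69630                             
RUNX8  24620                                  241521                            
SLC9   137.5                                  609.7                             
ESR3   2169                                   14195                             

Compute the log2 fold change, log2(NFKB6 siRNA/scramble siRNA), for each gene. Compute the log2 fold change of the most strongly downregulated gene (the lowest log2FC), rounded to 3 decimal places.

log2(1546/4610) = -1.576  (HIF9)
log2(69630/17171) = 2.020  (CASP7)
log2(241521/24620) = 3.294  (RUNX8)
log2(609.7/137.5) = 2.149  (SLC9)
log2(14195/2169) = 2.710  (ESR3)
HIF9 is most strongly downregulated.

-1.576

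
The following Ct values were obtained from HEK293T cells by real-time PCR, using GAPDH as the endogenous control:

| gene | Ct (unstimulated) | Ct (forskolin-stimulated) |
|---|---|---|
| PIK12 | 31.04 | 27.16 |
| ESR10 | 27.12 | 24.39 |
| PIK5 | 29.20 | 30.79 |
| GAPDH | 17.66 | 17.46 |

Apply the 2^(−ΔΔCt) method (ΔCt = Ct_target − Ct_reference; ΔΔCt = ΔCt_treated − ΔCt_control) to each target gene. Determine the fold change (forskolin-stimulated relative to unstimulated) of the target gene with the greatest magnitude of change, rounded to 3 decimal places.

PIK12: ΔΔCt = (27.16−17.46) − (31.04−17.66) = 9.70 − 13.38 = -3.68; fold change = 2^3.68 = 12.817
ESR10: ΔΔCt = (24.39−17.46) − (27.12−17.66) = 6.93 − 9.46 = -2.53; fold change = 2^2.53 = 5.776
PIK5: ΔΔCt = (30.79−17.46) − (29.20−17.66) = 13.33 − 11.54 = 1.79; fold change = 2^-1.79 = 0.289
PIK12 has the largest |ΔΔCt| = 3.68.

12.817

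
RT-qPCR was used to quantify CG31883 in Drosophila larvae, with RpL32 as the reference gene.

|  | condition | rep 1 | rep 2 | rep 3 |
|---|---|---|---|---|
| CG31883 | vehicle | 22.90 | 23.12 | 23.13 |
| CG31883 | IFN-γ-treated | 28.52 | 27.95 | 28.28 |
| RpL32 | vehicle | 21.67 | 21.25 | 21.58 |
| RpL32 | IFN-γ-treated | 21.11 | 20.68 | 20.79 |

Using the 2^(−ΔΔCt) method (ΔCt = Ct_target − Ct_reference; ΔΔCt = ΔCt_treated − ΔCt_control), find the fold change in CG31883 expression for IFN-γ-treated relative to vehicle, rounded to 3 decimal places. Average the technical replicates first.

0.017

Mean Ct: CG31883 vehicle 23.050; CG31883 IFN-γ-treated 28.250; RpL32 vehicle 21.500; RpL32 IFN-γ-treated 20.860
ΔCt(vehicle) = 23.050 − 21.500 = 1.550
ΔCt(IFN-γ-treated) = 28.250 − 20.860 = 7.390
ΔΔCt = 7.390 − 1.550 = 5.840
Fold change = 2^(−5.840) = 0.0175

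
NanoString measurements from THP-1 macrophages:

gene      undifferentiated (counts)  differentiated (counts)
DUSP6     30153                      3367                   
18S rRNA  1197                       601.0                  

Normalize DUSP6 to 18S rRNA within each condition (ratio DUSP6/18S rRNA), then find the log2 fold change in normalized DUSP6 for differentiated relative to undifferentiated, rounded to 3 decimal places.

-2.169

DUSP6/18S rRNA (undifferentiated) = 30153 / 1197 = 25.19
DUSP6/18S rRNA (differentiated) = 3367 / 601.0 = 5.6023
Fold change = 5.6023 / 25.19 = 0.2224
log2(0.2224) = -2.1688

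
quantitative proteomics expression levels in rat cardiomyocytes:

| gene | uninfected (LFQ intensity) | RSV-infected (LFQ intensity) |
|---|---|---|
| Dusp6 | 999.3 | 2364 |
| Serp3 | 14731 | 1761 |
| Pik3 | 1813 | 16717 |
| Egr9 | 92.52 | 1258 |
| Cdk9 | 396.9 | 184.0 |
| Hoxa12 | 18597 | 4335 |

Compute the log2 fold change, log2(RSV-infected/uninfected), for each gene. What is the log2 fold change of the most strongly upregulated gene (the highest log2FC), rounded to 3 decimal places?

log2(2364/999.3) = 1.242  (Dusp6)
log2(1761/14731) = -3.064  (Serp3)
log2(16717/1813) = 3.205  (Pik3)
log2(1258/92.52) = 3.765  (Egr9)
log2(184.0/396.9) = -1.109  (Cdk9)
log2(4335/18597) = -2.101  (Hoxa12)
Egr9 is most strongly upregulated.

3.765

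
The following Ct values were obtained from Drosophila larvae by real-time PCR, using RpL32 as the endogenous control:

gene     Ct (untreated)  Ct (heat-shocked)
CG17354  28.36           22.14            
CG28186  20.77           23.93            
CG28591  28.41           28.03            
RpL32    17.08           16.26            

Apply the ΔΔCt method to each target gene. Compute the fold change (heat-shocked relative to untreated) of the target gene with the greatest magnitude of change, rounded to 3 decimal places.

CG17354: ΔΔCt = (22.14−16.26) − (28.36−17.08) = 5.88 − 11.28 = -5.40; fold change = 2^5.40 = 42.224
CG28186: ΔΔCt = (23.93−16.26) − (20.77−17.08) = 7.67 − 3.69 = 3.98; fold change = 2^-3.98 = 0.063
CG28591: ΔΔCt = (28.03−16.26) − (28.41−17.08) = 11.77 − 11.33 = 0.44; fold change = 2^-0.44 = 0.737
CG17354 has the largest |ΔΔCt| = 5.40.

42.224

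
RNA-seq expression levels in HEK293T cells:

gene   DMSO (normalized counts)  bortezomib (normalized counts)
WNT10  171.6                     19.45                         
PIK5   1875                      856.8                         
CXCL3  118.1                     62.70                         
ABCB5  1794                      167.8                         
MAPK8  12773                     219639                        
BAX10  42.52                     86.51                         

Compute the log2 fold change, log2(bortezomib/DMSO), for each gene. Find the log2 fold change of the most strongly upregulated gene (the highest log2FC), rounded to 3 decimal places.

4.104

log2(19.45/171.6) = -3.141  (WNT10)
log2(856.8/1875) = -1.130  (PIK5)
log2(62.70/118.1) = -0.913  (CXCL3)
log2(167.8/1794) = -3.418  (ABCB5)
log2(219639/12773) = 4.104  (MAPK8)
log2(86.51/42.52) = 1.025  (BAX10)
MAPK8 is most strongly upregulated.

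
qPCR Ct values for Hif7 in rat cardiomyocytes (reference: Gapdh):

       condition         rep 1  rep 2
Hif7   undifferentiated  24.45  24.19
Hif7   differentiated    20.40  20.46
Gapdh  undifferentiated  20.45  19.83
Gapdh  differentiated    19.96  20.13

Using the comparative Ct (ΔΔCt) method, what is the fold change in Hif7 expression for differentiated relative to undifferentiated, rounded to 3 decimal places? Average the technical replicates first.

13.881

Mean Ct: Hif7 undifferentiated 24.320; Hif7 differentiated 20.430; Gapdh undifferentiated 20.140; Gapdh differentiated 20.045
ΔCt(undifferentiated) = 24.320 − 20.140 = 4.180
ΔCt(differentiated) = 20.430 − 20.045 = 0.385
ΔΔCt = 0.385 − 4.180 = -3.795
Fold change = 2^(−(-3.795)) = 2^3.795 = 13.8806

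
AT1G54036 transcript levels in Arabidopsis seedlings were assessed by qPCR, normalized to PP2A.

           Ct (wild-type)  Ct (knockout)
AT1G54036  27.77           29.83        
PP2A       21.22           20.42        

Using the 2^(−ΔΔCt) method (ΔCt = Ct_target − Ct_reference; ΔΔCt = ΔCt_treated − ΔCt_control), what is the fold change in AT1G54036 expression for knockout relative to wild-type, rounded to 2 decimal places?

ΔCt(wild-type) = 27.770 − 21.220 = 6.550
ΔCt(knockout) = 29.830 − 20.420 = 9.410
ΔΔCt = 9.410 − 6.550 = 2.860
Fold change = 2^(−2.860) = 0.138

0.14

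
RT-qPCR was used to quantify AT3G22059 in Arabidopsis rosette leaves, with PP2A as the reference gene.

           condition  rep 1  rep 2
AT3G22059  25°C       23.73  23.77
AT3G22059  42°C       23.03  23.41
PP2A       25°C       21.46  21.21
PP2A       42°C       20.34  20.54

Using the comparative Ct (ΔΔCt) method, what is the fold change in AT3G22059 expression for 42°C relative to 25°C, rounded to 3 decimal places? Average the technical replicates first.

0.776

Mean Ct: AT3G22059 25°C 23.750; AT3G22059 42°C 23.220; PP2A 25°C 21.335; PP2A 42°C 20.440
ΔCt(25°C) = 23.750 − 21.335 = 2.415
ΔCt(42°C) = 23.220 − 20.440 = 2.780
ΔΔCt = 2.780 − 2.415 = 0.365
Fold change = 2^(−0.365) = 0.7765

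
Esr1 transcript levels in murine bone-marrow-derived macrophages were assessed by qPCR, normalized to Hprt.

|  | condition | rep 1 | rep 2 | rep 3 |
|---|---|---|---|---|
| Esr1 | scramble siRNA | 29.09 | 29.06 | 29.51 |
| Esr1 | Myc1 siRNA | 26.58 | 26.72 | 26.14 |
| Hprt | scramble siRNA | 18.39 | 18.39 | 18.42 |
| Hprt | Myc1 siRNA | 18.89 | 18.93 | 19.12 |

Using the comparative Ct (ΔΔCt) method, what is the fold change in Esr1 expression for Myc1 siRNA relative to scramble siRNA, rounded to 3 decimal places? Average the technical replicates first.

Mean Ct: Esr1 scramble siRNA 29.220; Esr1 Myc1 siRNA 26.480; Hprt scramble siRNA 18.400; Hprt Myc1 siRNA 18.980
ΔCt(scramble siRNA) = 29.220 − 18.400 = 10.820
ΔCt(Myc1 siRNA) = 26.480 − 18.980 = 7.500
ΔΔCt = 7.500 − 10.820 = -3.320
Fold change = 2^(−(-3.320)) = 2^3.320 = 9.9866

9.987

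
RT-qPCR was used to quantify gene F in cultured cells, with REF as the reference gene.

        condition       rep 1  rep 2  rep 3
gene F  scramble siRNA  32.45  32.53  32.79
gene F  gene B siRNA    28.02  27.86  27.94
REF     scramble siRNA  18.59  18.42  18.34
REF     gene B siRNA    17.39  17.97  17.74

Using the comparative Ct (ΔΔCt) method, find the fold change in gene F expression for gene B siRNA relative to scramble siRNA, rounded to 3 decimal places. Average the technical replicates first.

Mean Ct: gene F scramble siRNA 32.590; gene F gene B siRNA 27.940; REF scramble siRNA 18.450; REF gene B siRNA 17.700
ΔCt(scramble siRNA) = 32.590 − 18.450 = 14.140
ΔCt(gene B siRNA) = 27.940 − 17.700 = 10.240
ΔΔCt = 10.240 − 14.140 = -3.900
Fold change = 2^(−(-3.900)) = 2^3.900 = 14.9285

14.929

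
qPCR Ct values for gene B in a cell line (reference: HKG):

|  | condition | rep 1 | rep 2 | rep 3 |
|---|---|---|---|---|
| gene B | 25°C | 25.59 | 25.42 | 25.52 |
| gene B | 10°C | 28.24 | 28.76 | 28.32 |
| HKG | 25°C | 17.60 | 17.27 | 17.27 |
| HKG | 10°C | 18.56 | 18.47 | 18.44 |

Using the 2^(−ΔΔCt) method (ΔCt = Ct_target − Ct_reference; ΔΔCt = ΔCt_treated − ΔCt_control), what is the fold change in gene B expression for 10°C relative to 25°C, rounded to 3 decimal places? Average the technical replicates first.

Mean Ct: gene B 25°C 25.510; gene B 10°C 28.440; HKG 25°C 17.380; HKG 10°C 18.490
ΔCt(25°C) = 25.510 − 17.380 = 8.130
ΔCt(10°C) = 28.440 − 18.490 = 9.950
ΔΔCt = 9.950 − 8.130 = 1.820
Fold change = 2^(−1.820) = 0.2832

0.283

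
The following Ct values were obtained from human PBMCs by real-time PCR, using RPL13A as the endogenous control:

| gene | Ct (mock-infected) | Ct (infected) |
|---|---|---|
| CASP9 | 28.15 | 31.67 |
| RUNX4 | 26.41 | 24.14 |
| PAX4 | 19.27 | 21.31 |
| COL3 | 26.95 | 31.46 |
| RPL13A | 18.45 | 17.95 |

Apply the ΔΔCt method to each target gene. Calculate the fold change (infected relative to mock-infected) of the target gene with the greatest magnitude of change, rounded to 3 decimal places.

0.031

CASP9: ΔΔCt = (31.67−17.95) − (28.15−18.45) = 13.72 − 9.70 = 4.02; fold change = 2^-4.02 = 0.062
RUNX4: ΔΔCt = (24.14−17.95) − (26.41−18.45) = 6.19 − 7.96 = -1.77; fold change = 2^1.77 = 3.411
PAX4: ΔΔCt = (21.31−17.95) − (19.27−18.45) = 3.36 − 0.82 = 2.54; fold change = 2^-2.54 = 0.172
COL3: ΔΔCt = (31.46−17.95) − (26.95−18.45) = 13.51 − 8.50 = 5.01; fold change = 2^-5.01 = 0.031
COL3 has the largest |ΔΔCt| = 5.01.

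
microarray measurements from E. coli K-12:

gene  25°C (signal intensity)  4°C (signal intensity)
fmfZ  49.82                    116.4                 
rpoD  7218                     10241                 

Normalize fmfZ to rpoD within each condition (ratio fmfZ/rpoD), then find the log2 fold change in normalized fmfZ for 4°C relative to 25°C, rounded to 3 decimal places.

0.720

fmfZ/rpoD (25°C) = 49.82 / 7218 = 0.0069022
fmfZ/rpoD (4°C) = 116.4 / 10241 = 0.011366
Fold change = 0.011366 / 0.0069022 = 1.6467
log2(1.6467) = 0.7196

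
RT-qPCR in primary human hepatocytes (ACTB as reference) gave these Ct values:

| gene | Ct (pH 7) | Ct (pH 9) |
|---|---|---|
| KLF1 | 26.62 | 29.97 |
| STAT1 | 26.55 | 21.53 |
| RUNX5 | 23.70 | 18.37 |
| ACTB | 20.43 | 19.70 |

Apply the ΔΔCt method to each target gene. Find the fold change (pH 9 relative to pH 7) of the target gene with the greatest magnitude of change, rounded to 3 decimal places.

24.251

KLF1: ΔΔCt = (29.97−19.70) − (26.62−20.43) = 10.27 − 6.19 = 4.08; fold change = 2^-4.08 = 0.059
STAT1: ΔΔCt = (21.53−19.70) − (26.55−20.43) = 1.83 − 6.12 = -4.29; fold change = 2^4.29 = 19.562
RUNX5: ΔΔCt = (18.37−19.70) − (23.70−20.43) = -1.33 − 3.27 = -4.60; fold change = 2^4.60 = 24.251
RUNX5 has the largest |ΔΔCt| = 4.60.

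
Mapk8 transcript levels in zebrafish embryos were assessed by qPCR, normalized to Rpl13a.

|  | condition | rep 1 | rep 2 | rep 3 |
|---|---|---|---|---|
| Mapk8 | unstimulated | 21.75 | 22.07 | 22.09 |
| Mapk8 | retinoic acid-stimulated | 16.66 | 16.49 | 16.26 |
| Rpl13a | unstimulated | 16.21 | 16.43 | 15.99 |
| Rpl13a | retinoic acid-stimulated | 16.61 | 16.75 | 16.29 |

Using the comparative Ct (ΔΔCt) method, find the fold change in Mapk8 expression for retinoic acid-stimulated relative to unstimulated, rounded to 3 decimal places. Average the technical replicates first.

Mean Ct: Mapk8 unstimulated 21.970; Mapk8 retinoic acid-stimulated 16.470; Rpl13a unstimulated 16.210; Rpl13a retinoic acid-stimulated 16.550
ΔCt(unstimulated) = 21.970 − 16.210 = 5.760
ΔCt(retinoic acid-stimulated) = 16.470 − 16.550 = -0.080
ΔΔCt = -0.080 − 5.760 = -5.840
Fold change = 2^(−(-5.840)) = 2^5.840 = 57.2816

57.282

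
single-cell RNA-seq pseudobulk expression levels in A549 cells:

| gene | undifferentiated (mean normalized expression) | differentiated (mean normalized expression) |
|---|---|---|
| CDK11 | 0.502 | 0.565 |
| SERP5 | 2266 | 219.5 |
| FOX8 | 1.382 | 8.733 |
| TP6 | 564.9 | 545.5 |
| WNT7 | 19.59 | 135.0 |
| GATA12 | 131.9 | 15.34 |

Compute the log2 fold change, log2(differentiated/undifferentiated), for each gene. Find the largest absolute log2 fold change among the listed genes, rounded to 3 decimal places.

3.368

log2(0.565/0.502) = 0.171  (CDK11)
log2(219.5/2266) = -3.368  (SERP5)
log2(8.733/1.382) = 2.660  (FOX8)
log2(545.5/564.9) = -0.050  (TP6)
log2(135.0/19.59) = 2.785  (WNT7)
log2(15.34/131.9) = -3.104  (GATA12)
The largest magnitude belongs to SERP5.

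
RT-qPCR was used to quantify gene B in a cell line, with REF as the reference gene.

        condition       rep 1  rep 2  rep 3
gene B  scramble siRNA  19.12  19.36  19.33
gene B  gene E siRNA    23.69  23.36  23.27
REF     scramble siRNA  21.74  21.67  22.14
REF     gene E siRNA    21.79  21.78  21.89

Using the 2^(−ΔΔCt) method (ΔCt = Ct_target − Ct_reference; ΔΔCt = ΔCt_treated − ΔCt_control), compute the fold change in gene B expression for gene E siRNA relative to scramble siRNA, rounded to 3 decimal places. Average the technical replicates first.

0.054

Mean Ct: gene B scramble siRNA 19.270; gene B gene E siRNA 23.440; REF scramble siRNA 21.850; REF gene E siRNA 21.820
ΔCt(scramble siRNA) = 19.270 − 21.850 = -2.580
ΔCt(gene E siRNA) = 23.440 − 21.820 = 1.620
ΔΔCt = 1.620 − (-2.580) = 4.200
Fold change = 2^(−4.200) = 0.0544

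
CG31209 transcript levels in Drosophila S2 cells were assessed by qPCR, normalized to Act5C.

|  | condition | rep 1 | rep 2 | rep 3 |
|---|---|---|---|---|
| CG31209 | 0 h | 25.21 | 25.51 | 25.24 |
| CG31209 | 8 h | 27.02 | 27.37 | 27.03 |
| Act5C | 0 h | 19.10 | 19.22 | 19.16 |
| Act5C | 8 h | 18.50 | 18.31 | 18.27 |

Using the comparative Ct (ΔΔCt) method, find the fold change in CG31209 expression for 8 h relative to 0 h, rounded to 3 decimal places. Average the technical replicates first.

0.163

Mean Ct: CG31209 0 h 25.320; CG31209 8 h 27.140; Act5C 0 h 19.160; Act5C 8 h 18.360
ΔCt(0 h) = 25.320 − 19.160 = 6.160
ΔCt(8 h) = 27.140 − 18.360 = 8.780
ΔΔCt = 8.780 − 6.160 = 2.620
Fold change = 2^(−2.620) = 0.1627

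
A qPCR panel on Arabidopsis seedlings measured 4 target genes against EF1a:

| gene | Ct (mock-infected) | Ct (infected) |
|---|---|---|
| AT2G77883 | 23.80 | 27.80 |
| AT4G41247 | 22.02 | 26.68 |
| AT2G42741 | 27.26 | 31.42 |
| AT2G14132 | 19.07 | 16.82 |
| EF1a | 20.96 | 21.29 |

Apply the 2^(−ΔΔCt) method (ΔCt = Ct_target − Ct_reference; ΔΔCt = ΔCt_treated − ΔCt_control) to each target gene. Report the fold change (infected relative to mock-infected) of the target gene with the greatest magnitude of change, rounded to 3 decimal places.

AT2G77883: ΔΔCt = (27.80−21.29) − (23.80−20.96) = 6.51 − 2.84 = 3.67; fold change = 2^-3.67 = 0.079
AT4G41247: ΔΔCt = (26.68−21.29) − (22.02−20.96) = 5.39 − 1.06 = 4.33; fold change = 2^-4.33 = 0.050
AT2G42741: ΔΔCt = (31.42−21.29) − (27.26−20.96) = 10.13 − 6.30 = 3.83; fold change = 2^-3.83 = 0.070
AT2G14132: ΔΔCt = (16.82−21.29) − (19.07−20.96) = -4.47 − (-1.89) = -2.58; fold change = 2^2.58 = 5.979
AT4G41247 has the largest |ΔΔCt| = 4.33.

0.050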